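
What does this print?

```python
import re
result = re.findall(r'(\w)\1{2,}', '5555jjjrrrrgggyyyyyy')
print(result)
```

`\1` has to match the exact text group 1 already captured.
Scanning left to right: at [0:4] match '5555', group 1 = '5'; at [4:7] match 'jjj', group 1 = 'j'; at [7:11] match 'rrrr', group 1 = 'r'; at [11:14] match 'ggg', group 1 = 'g'; at [14:20] match 'yyyyyy', group 1 = 'y'.
Because there's exactly one group, `findall` drops the full match and keeps group 1 from each hit.

['5', 'j', 'r', 'g', 'y']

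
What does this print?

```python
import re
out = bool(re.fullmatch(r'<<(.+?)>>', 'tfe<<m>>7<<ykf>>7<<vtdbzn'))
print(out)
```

`re.fullmatch` is like wrapping the pattern in `^…$` (in single-line mode).
Here the string isn't matched end-to-end, so the call returns None, and `bool(None)` is False.

False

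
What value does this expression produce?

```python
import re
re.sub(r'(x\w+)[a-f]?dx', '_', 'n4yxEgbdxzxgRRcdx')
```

'n4y_'

This matches the literal 'x', then one or more of a word character (captured); then optionally a character in [a-f], then the literal 'dx'.
Matches: at [3:17] → 'xEgbdxzxgRRcdx'.
Each match is replaced by '_'.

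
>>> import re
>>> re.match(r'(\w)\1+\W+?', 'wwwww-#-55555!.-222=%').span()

`\1` has to match the exact text group 1 already captured.
`match` is anchored at position 0; if the pattern doesn't fit there, it returns None.
The match spans [0:6] → 'wwwww-'.
Captured: group 1 = 'w'.

(0, 6)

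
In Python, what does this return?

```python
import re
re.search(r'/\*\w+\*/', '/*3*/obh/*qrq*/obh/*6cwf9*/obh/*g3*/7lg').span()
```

Unlike `match`, `search` isn't anchored — it looks for the pattern anywhere in the string.
The match spans [0:5] → '/*3*/'.

(0, 5)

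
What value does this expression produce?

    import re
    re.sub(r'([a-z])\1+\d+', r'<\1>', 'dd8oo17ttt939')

'<d><o><t>'

The backreference `\1` re-matches whatever the first group consumed, character for character.
Each match is replaced using the text its own group 1 captured.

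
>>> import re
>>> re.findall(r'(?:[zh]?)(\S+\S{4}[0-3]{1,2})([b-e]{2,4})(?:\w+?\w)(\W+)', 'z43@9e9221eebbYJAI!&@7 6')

[('43@9e9221', 'eebb', '!&@')]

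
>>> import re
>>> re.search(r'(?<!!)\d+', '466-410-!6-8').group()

The negative lookahead/lookbehind blocks any match where the forbidden context is present.
The match spans [0:3] → '466'.

'466'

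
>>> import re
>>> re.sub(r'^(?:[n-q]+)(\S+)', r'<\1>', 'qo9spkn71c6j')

'<9spkn71c6j>'

This matches anchored at the start of the string; then one or more of a character in [n-q] (non-capturing group); then one or more of a non-whitespace character (captured).
Matches: at [0:12] → 'qo9spkn71c6j'.
`\1` in the replacement pulls in group 1's text for each match.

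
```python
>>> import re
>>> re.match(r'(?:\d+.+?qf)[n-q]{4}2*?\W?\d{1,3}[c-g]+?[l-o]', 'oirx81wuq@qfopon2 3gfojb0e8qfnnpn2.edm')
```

Pattern: one or more of a digit, then one or more of any character (lazy), then the literal 'qf' (non-capturing group); then exactly 4 of a character in [n-q], then zero or more of a literal '2' (lazy); then optionally a non-word character, then 1 to 3 of a digit; then one or more of a character in [c-g] (lazy), then a character in [l-o].
`re.match` only tries the pattern at the start of the string.
Here the string doesn't start with a match, so the call returns None.

None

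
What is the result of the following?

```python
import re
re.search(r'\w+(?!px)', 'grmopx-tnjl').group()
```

'grmopx'

The negative lookaround is zero-width — it rules out positions where the adjacent text would match, without consuming anything.
`re.search` tries every starting position until one works.
The match spans [0:6] → 'grmopx'.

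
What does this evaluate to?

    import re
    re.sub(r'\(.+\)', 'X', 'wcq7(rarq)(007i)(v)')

Every occurrence is swapped for 'X'.

'wcq7X'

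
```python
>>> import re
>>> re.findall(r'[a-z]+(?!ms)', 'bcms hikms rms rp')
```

A negative assertion filters positions out without eating any characters.
Matches: at [0:4] → 'bcms'; at [5:10] → 'hikms'; at [11:14] → 'rms'; at [15:17] → 'rp'.
With no groups in the pattern, `findall` gives back each whole match — 4 here.

['bcms', 'hikms', 'rms', 'rp']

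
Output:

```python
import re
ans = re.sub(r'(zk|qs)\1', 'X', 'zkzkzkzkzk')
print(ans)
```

XXzk

The backreference `\1` re-matches whatever the first group consumed, character for character.
Each match is replaced by 'X'.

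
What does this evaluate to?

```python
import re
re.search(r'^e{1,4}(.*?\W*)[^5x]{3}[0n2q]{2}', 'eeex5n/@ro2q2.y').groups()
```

The pattern matches anchored at the start of the string; then 1 to 4 of a literal 'e'; then zero or more of any character (lazy), then zero or more of a non-word character (captured); then exactly 3 of any character except [5x], then exactly 2 of one of [0n2q].
`search` walks the string left to right and returns the first match it finds.
The match spans [0:13] → 'eeex5n/@ro2q2'.
Captured: group 1 = 'x5n/@'.

('x5n/@',)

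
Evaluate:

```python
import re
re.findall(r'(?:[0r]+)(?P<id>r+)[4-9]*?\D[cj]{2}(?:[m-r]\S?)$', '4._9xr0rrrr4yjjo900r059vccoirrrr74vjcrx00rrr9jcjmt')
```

['r']

Pattern: one or more of one of [0r] (non-capturing group); then one or more of a literal 'r' (captured as 'id'); then zero or more of a character in [4-9] (lazy), then a non-digit, then exactly 2 of one of [cj]; then a character in [m-r], then optionally a non-whitespace character (non-capturing group); then anchored at the end.
Matches: at [39:50] match '00rrr9jcjmt', group 1 = 'r'.
`findall` collects group 1 from the one match (1 total).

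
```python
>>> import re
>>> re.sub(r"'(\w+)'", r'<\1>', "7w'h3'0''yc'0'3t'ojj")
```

`\1` in the replacement pulls in group 1's text for each match.

"7w<h3>0'<yc>0<3t>ojj"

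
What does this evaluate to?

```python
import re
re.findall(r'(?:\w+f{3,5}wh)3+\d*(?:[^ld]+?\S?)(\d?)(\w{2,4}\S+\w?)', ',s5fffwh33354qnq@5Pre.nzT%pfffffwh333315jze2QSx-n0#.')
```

Pattern: one or more of a word character, then 3 to 5 of the literal 'f', then the literal 'wh' (non-capturing group); then one or more of a literal '3', then zero or more of a digit; then one or more of any character except [ld] (lazy), then optionally a non-whitespace character (non-capturing group); then optionally a digit (captured); then 2 to 4 of a word character, then one or more of a non-whitespace character, then optionally a word character (captured).
With the lazy modifier that quantifier settles for the fewest repetitions that let the rest of the pattern succeed (the atoms after it are unaffected and can still be greedy).
Matches: at [1:52] match 's5fffwh33354qnq@5Pre.nzT%pfffffwh333315jze2QSx-n0#.', groups = ('', 'nq@5Pre.nzT%pfffffwh333315jze2QSx-n0#.').
With 2 capturing groups, `findall` returns a 2-tuple per match.

[('', 'nq@5Pre.nzT%pfffffwh333315jze2QSx-n0#.')]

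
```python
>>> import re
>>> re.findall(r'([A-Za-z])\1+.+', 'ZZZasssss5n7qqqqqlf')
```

The backreference `\1` re-matches whatever the first group consumed, character for character.
`findall` collects group 1 from the one match (1 total).

['Z']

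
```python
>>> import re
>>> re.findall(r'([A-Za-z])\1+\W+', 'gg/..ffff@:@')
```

['g', 'f']

The backreference `\1` re-matches whatever the first group consumed, character for character.
Because there's exactly one group, `findall` drops the full match and keeps group 1 from each hit.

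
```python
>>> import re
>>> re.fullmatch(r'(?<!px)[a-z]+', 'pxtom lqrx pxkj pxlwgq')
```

`re.fullmatch` is like wrapping the pattern in `^…$` (in single-line mode).
Here the string isn't matched end-to-end, so the call returns None.

None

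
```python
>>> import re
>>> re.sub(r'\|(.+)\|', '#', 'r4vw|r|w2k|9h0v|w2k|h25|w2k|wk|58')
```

Matches: at [4:31] → '|r|w2k|9h0v|w2k|h25|w2k|wk|'.
`sub` substitutes '#' at each match site.

'r4vw#58'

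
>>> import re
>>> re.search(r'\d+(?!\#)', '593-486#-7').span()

A negative assertion filters positions out without eating any characters.
`re.search` scans for the first position where the pattern succeeds.
The match spans [0:3] → '593'.

(0, 3)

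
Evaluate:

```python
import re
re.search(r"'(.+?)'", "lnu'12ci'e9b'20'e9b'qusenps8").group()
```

"'12ci'"

A `+?`/`*?`/`{m,n}?` starts at its minimum and grows only as far as needed for what follows to match.
The match spans [3:9] → "'12ci'".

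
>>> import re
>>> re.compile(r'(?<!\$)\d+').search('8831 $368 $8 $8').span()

(0, 4)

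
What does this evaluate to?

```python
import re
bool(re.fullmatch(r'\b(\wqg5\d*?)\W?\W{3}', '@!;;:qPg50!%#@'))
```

`fullmatch` succeeds only if the pattern covers the string from start to end.
Here there's no way to consume every character, so the call returns None, and `bool(None)` is False.

False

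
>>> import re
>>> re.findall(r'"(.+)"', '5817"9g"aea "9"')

['9g"aea "9']

With a single group, `findall` returns only what that group captured — 1 item.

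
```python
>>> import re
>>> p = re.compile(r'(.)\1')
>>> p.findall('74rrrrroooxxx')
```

The backreference `\1` re-matches whatever the first group consumed, character for character.
Scanning left to right: at [2:4] match 'rr', group 1 = 'r'; at [4:6] match 'rr', group 1 = 'r'; at [7:9] match 'oo', group 1 = 'o'; at [10:12] match 'xx', group 1 = 'x'.
Because there's exactly one group, `findall` drops the full match and keeps group 1 from each hit.

['r', 'r', 'o', 'x']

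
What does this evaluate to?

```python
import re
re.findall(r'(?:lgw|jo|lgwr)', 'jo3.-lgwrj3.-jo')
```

['jo', 'lgw', 'jo']

`|` is ordered: at each position the engine commits to the first alternative that works.
Matches: at [0:2] → 'jo'; at [5:8] → 'lgw'; at [13:15] → 'jo'.
`findall` yields the raw match text (3 of them) because the pattern has no groups.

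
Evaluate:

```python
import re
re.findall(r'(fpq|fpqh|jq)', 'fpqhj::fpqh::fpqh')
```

['fpq', 'fpq', 'fpq']

`|` is ordered: at each position the engine commits to the first alternative that works.
Matches: at [0:3] match 'fpq', group 1 = 'fpq'; at [7:10] match 'fpq', group 1 = 'fpq'; at [13:16] match 'fpq', group 1 = 'fpq'.
One capturing group, so `findall` returns just the captured substring from each match — 3 in all.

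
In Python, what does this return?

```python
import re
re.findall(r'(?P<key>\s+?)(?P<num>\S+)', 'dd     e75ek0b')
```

Multiple groups make `findall` return tuples — one 2-tuple for the one match.

[('     ', 'e75ek0b')]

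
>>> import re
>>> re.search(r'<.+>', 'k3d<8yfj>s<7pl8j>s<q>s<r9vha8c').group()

'<8yfj>s<7pl8j>s<q>'

`re.search` tries every starting position until one works.
The match spans [3:21] → '<8yfj>s<7pl8j>s<q>'.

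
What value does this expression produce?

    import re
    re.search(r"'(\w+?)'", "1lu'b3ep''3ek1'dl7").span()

(3, 9)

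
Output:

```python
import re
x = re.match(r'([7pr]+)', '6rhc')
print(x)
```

None

Pattern: one or more of one of [7pr] (captured).
With `match`, the pattern is implicitly anchored at the beginning.
Here the string doesn't start with a match, so the call returns None.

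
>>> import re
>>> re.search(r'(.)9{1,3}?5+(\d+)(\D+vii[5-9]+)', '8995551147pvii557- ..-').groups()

('8', '1147', 'pvii557')

The match spans [0:17] → '8995551147pvii557'.
Captured: group 1 = '8', group 2 = '1147', group 3 = 'pvii557'.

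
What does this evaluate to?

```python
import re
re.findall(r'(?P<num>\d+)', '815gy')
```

['815']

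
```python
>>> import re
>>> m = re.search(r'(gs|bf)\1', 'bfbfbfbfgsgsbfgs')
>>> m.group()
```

'bfbf'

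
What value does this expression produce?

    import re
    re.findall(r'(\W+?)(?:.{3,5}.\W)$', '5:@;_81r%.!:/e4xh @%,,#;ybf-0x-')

The pattern matches one or more of a non-word character (lazy) (captured); then 3 to 5 of any character, then any character, then a non-word character (non-capturing group); then anchored at the end.
Walking the string: at [17:31] match ' @%,,#;ybf-0x-', group 1 = ' @%,,#;'.
Because there's exactly one group, `findall` drops the full match and keeps group 1 from the one hit.

[' @%,,#;']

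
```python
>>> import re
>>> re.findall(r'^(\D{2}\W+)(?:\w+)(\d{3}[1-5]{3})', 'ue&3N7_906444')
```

[('ue&', '906444')]

Pattern: anchored at the start of the string; then exactly 2 of a non-digit, then one or more of a non-word character (captured); then one or more of a word character (non-capturing group); then exactly 3 of a digit, then exactly 3 of a character in [1-5] (captured).
Walking the string: at [0:13] match 'ue&3N7_906444', groups = ('ue&', '906444').
With 2 capturing groups, `findall` returns a 2-tuple per match.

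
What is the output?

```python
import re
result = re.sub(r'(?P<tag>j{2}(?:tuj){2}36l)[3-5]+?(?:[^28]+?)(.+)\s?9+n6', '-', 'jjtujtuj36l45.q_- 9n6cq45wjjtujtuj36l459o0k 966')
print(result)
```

-cq45wjjtujtuj36l459o0k 966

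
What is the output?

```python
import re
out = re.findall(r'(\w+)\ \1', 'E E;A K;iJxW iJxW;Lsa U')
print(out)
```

A backreference is literal: `\1` must see the identical characters the first group matched.
Scanning left to right: at [0:3] match 'E E', group 1 = 'E'; at [8:17] match 'iJxW iJxW', group 1 = 'iJxW'.
With a single group, `findall` returns only what that group captured — 2 items.

['E', 'iJxW']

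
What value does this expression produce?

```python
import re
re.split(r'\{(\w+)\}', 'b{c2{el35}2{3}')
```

Matches to split on: at [4:10] → '{el35}'; at [11:14] → '{3}'.
`re.split` interleaves the captured-group text with the surrounding fragments.

['b{c2', 'el35', '2', '3', '']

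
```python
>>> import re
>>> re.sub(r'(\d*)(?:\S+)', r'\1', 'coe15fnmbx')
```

''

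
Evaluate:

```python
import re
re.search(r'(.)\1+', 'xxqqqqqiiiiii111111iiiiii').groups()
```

`\1` has to match the exact text group 1 already captured.
Unlike `match`, `search` isn't anchored — it looks for the pattern anywhere in the string.
The match spans [0:2] → 'xx'.
Captured: group 1 = 'x'.

('x',)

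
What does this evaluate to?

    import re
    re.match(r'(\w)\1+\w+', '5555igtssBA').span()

After group 1 captures some text, `\1` only succeeds where that same text appears again.
`re.match` only tries the pattern at the start of the string.
The match spans [0:11] → '5555igtssBA'.
Captured: group 1 = '5'.

(0, 11)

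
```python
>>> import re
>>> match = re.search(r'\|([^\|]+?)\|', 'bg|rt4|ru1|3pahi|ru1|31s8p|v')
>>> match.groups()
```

('rt4',)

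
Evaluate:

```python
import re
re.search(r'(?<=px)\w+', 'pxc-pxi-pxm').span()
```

Lookahead/lookbehind check context without consuming it, so the matched span excludes the asserted characters.
Unlike `match`, `search` isn't anchored — it looks for the pattern anywhere in the string.
The match spans [2:3] → 'c'.

(2, 3)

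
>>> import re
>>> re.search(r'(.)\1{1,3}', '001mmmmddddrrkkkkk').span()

(0, 2)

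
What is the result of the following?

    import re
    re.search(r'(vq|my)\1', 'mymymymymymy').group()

A backreference is literal: `\1` must see the identical characters the first group matched.
The match spans [0:4] → 'mymy'.

'mymy'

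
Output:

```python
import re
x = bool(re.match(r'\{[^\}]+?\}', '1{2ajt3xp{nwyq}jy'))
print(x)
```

False

With `match`, the pattern is implicitly anchored at the beginning.
Here the string doesn't start with a match, so the call returns None, and `bool(None)` is False.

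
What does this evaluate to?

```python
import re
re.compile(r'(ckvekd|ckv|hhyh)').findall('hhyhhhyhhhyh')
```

Walking the string: at [0:4] match 'hhyh', group 1 = 'hhyh'; at [4:8] match 'hhyh', group 1 = 'hhyh'; at [8:12] match 'hhyh', group 1 = 'hhyh'.
`findall` collects group 1 from each match (3 total).

['hhyh', 'hhyh', 'hhyh']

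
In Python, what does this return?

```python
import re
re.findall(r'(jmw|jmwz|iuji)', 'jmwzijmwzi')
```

['jmw', 'jmw']

Alternation tries branches left to right and keeps the first one that lets the overall match succeed at that position.
Scanning left to right: at [0:3] match 'jmw', group 1 = 'jmw'; at [5:8] match 'jmw', group 1 = 'jmw'.
`findall` collects group 1 from each match (2 total).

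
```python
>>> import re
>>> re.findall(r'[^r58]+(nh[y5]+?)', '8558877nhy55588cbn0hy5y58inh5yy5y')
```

This matches one or more of any character except [r58]; then the literal 'nh', then one or more of one of [y5] (lazy) (captured).
Scanning left to right: at [5:10] match '77nhy', group 1 = 'nhy'; at [25:29] match 'inh5', group 1 = 'nh5'.
Because there's exactly one group, `findall` drops the full match and keeps group 1 from each hit.

['nhy', 'nh5']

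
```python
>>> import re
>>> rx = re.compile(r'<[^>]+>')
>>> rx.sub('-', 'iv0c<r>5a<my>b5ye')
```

Every occurrence is swapped for '-'.

'iv0c-5a-b5ye'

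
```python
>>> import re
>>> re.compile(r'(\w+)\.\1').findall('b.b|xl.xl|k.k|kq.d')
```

['b', 'xl', 'k']

After group 1 captures some text, `\1` only succeeds where that same text appears again.
Matches: at [0:3] match 'b.b', group 1 = 'b'; at [4:9] match 'xl.xl', group 1 = 'xl'; at [10:13] match 'k.k', group 1 = 'k'.
One capturing group, so `findall` returns just the captured substring from each match — 3 in all.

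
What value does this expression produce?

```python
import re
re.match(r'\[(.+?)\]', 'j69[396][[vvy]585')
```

`re.match` won't scan ahead — the pattern has to work from the very first character.
Here the string doesn't start with a match, so the call returns None.

None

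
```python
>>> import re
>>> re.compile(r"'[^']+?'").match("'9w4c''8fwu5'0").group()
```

`re.match` won't scan ahead — the pattern has to work from the very first character.
The match spans [0:6] → "'9w4c'".

"'9w4c'"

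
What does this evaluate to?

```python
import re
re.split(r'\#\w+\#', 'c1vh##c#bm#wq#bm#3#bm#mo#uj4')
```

Matches to split on: at [5:8] → '#c#'; at [10:14] → '#wq#'; at [16:19] → '#3#'; at [21:25] → '#mo#'.
`split` removes every match and returns the 5 fragments in between.

['c1vh#', 'bm', 'bm', 'bm', 'uj4']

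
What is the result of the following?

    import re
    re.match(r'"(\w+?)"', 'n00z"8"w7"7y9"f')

None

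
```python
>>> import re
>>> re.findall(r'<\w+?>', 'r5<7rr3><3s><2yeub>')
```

['<7rr3>', '<3s>', '<2yeub>']

Matches: at [2:8] → '<7rr3>'; at [8:12] → '<3s>'; at [12:19] → '<2yeub>'.
No capturing groups, so `findall` returns the 3 full match strings.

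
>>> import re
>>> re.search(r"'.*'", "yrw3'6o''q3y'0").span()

`search` walks the string left to right and returns the first match it finds.
The match spans [4:13] → "'6o''q3y'".

(4, 13)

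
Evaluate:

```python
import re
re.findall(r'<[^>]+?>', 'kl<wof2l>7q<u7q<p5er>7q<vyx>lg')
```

No capturing groups, so `findall` returns the 3 full match strings.

['<wof2l>', '<u7q<p5er>', '<vyx>']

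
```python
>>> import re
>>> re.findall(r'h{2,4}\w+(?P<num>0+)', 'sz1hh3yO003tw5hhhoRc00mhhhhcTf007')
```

['0']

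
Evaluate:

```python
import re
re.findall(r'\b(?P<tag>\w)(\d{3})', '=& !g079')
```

[('g', '079')]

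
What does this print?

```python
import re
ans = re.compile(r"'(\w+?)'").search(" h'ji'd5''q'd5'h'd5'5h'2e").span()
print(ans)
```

`re.search` scans for the first position where the pattern succeeds.
The match spans [2:6] → "'ji'".
Captured: group 1 = 'ji'.

(2, 6)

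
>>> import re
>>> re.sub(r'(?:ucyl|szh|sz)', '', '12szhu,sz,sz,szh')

The regex engine tests alternatives in the order written; an earlier branch that matches wins even if a later one would match more.
Each match is replaced by ''.

'12u,,,'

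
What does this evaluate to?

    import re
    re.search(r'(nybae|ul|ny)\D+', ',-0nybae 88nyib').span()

(3, 9)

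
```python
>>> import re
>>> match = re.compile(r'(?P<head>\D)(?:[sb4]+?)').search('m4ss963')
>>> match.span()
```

This matches a non-digit (captured as 'head'); then one or more of one of [sb4] (lazy) (non-capturing group).
The `?` after the quantifier makes it lazy — it takes as little as possible before letting the rest of the pattern try.
Unlike `match`, `search` isn't anchored — it looks for the pattern anywhere in the string.
The match spans [0:2] → 'm4'.
Captured: group 1 = 'm'.

(0, 2)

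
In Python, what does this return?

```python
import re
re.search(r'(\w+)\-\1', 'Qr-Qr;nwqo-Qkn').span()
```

(0, 5)

`\1` has to match the exact text group 1 already captured.
`re.search` scans for the first position where the pattern succeeds.
The match spans [0:5] → 'Qr-Qr'.
Captured: group 1 = 'Qr'.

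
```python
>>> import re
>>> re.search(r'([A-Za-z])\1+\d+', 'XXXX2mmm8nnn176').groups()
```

('X',)

The match spans [0:5] → 'XXXX2'.
Captured: group 1 = 'X'.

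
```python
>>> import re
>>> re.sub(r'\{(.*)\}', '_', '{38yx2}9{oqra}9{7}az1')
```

'_az1'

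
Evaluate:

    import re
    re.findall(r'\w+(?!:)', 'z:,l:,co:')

The negative lookahead/lookbehind blocks any match where the forbidden context is present.
`findall` yields the raw match text (1 of them) because the pattern has no groups.

['c']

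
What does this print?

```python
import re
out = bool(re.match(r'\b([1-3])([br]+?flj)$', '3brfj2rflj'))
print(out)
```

`re.match` only tries the pattern at the start of the string.
Here the pattern fails at index 0, so the call returns None, and `bool(None)` is False.

False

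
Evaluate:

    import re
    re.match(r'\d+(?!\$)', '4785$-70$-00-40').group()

With `match`, the pattern is implicitly anchored at the beginning.
The match spans [0:3] → '478'.

'478'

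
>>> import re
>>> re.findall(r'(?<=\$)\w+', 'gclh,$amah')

['amah']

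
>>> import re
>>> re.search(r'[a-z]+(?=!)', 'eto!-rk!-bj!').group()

The positive lookaround only admits positions where the adjacent text matches; those characters stay outside the span.
`search` walks the string left to right and returns the first match it finds.
The match spans [0:3] → 'eto'.

'eto'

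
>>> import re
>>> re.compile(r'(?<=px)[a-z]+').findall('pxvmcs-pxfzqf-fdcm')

['vmcs', 'fzqf']

Lookahead/lookbehind check context without consuming it, so the matched span excludes the asserted characters.
`findall` yields the raw match text (2 of them) because the pattern has no groups.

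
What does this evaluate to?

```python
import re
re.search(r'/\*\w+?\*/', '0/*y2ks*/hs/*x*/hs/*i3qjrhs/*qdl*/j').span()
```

The match spans [1:9] → '/*y2ks*/'.

(1, 9)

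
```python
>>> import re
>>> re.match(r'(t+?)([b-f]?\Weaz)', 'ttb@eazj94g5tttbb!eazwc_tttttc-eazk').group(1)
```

'tt'

This matches one or more of a literal 't' (lazy) (captured); then optionally a character in [b-f], then a non-word character, then the literal 'eaz' (captured).
`re.match` won't scan ahead — the pattern has to work from the very first character.
The match spans [0:7] → 'ttb@eaz'.
Captured: group 1 = 'tt', group 2 = 'b@eaz'.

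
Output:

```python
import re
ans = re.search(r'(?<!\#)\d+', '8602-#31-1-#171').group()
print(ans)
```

8602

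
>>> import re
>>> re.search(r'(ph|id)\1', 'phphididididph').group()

'phph'

`\1` has to match the exact text group 1 already captured.
The match spans [0:4] → 'phph'.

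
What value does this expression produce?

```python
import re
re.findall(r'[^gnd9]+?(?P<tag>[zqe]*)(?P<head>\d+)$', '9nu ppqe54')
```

[('qe', '54')]

Pattern: one or more of any character except [gnd9] (lazy); then zero or more of one of [zqe] (captured as 'tag'); then one or more of a digit (captured as 'head'); then anchored at the end.
The `?` after the quantifier makes it lazy — it takes as little as possible before letting the rest of the pattern try.
Scanning left to right: at [2:10] match 'u ppqe54', groups = ('qe', '54').
`findall` packs the 2 group values into a tuple for every match.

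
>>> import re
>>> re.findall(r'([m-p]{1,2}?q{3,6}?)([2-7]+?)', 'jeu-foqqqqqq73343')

[('oqqqqqq', '7')]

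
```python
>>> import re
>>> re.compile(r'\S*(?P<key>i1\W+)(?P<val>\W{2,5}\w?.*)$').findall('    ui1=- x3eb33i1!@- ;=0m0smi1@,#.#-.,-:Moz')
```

Pattern: zero or more of a non-whitespace character; then the literal 'i1', then one or more of a non-word character (captured as 'key'); then 2 to 5 of a non-word character, then optionally a word character, then zero or more of any character (captured as 'val'); then anchored at the end.
Matches: at [4:44] match 'ui1=- x3eb33i1!@- ;=0m0smi1@,#.#-.,-:Moz', groups = ('i1=', '- x3eb33i1!@- ;=0m0smi1@,#.#-.,-:Moz').
2 groups means the one result is a tuple of 2 captured strings — 1 here.

[('i1=', '- x3eb33i1!@- ;=0m0smi1@,#.#-.,-:Moz')]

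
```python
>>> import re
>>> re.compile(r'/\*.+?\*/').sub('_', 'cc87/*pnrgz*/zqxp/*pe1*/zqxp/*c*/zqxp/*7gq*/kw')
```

'cc87_zqxp_zqxp_zqxp_kw'

Matches: at [4:13] → '/*pnrgz*/'; at [17:24] → '/*pe1*/'; at [28:33] → '/*c*/'; at [37:44] → '/*7gq*/'.
`sub` substitutes '_' at each match site.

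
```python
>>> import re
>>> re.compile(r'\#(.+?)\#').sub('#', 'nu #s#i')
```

'nu #i'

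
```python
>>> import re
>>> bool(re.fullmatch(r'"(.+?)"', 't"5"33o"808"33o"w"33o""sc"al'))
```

`re.fullmatch` requires the pattern to consume the entire string.
Here there's no way to consume every character, so the call returns None, and `bool(None)` is False.

False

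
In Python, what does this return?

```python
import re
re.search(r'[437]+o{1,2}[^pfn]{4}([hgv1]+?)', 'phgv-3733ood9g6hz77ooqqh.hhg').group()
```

'3733ood9g6h'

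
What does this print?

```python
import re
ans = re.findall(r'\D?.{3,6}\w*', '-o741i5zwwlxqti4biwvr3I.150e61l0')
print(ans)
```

['-o741i5zwwlxqti4biwvr3I', '.150e61l0']

No capturing groups, so `findall` returns the 2 full match strings.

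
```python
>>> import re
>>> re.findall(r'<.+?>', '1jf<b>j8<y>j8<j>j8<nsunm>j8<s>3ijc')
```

The `?` after the quantifier makes it lazy — it takes as little as possible before letting the rest of the pattern try.
Matches: at [3:6] → '<b>'; at [8:11] → '<y>'; at [13:16] → '<j>'; at [18:25] → '<nsunm>'; at [27:30] → '<s>'.
No capturing groups, so `findall` returns the 5 full match strings.

['<b>', '<y>', '<j>', '<nsunm>', '<s>']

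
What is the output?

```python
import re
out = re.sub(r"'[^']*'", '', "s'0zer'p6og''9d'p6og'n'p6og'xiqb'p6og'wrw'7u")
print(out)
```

sp6og9dnxiqbwrw'7u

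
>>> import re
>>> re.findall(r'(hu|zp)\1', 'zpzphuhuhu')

['zp', 'hu']

A backreference is literal: `\1` must see the identical characters the first group matched.
`findall` collects group 1 from each match (2 total).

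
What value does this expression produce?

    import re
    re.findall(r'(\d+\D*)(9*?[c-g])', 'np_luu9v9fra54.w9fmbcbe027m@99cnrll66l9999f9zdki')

Pattern: one or more of a digit, then zero or more of a non-digit (captured); then zero or more of a literal '9' (lazy), then a character in [c-g] (captured).
Multiple groups make `findall` return tuples — one 2-tuple for each match.

[('9v', '9f'), ('54.w', '9f'), ('027m@', '99c'), ('66l', '9999f'), ('9z', 'd')]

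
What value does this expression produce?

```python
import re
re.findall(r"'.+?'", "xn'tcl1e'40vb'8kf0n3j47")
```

["'tcl1e'"]

Matches: at [2:9] → "'tcl1e'".
No capturing groups, so `findall` returns the 1 full match string.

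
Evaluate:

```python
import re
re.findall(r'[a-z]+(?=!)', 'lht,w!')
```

The `(?=…)`/`(?<=…)` assertion just peeks at neighbouring text; it doesn't advance the match position.
Scanning left to right: at [4:5] → 'w'.
With no groups in the pattern, `findall` gives back each whole match — 1 here.

['w']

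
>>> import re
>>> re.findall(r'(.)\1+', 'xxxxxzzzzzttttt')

['x', 'z', 't']

`\1` has to match the exact text group 1 already captured.
Matches: at [0:5] match 'xxxxx', group 1 = 'x'; at [5:10] match 'zzzzz', group 1 = 'z'; at [10:15] match 'ttttt', group 1 = 't'.
With a single group, `findall` returns only what that group captured — 3 items.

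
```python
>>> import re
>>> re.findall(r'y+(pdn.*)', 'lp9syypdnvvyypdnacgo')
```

The pattern matches one or more of a literal 'y'; then the literal 'pdn', then zero or more of any character (captured).
Scanning left to right: at [4:20] match 'yypdnvvyypdnacgo', group 1 = 'pdnvvyypdnacgo'.
`findall` collects group 1 from the one match (1 total).

['pdnvvyypdnacgo']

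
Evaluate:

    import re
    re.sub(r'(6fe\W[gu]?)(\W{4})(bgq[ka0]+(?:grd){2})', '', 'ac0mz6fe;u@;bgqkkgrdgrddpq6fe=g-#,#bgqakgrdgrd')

'ac0mz6fe;u@;bgqkkgrdgrddpq'

This matches the literal '6fe', then a non-word character, then optionally one of [gu] (captured); then exactly 4 of a non-word character (captured); then the literal 'bgq', then one or more of one of [ka0], then the literal 'grd' repeated 2 times (captured).
`sub` substitutes '' at each match site.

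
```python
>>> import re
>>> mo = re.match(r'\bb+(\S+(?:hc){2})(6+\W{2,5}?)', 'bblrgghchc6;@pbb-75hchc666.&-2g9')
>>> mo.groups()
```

('lrgghchc6;@pbb-75hchc', '666.&')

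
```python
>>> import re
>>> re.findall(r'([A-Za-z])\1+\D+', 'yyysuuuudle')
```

['y']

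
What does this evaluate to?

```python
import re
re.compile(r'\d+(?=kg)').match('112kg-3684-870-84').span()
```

(0, 3)

With `match`, the pattern is implicitly anchored at the beginning.
The match spans [0:3] → '112'.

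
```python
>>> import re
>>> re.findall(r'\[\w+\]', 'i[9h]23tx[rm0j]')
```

['[9h]', '[rm0j]']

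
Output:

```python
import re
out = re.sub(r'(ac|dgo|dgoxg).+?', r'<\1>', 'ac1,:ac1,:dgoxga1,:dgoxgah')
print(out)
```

`|` is ordered: at each position the engine commits to the first alternative that works.
Matches: at [0:3] → 'ac1'; at [5:8] → 'ac1'; at [10:14] → 'dgox'; at [19:23] → 'dgox'.
The replacement refers to a captured group, so each match is rewritten using its own captured text.

<ac>,:<ac>,:<dgo>ga1,:<dgo>gah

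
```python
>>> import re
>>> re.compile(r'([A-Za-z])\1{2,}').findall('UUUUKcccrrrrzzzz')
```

['U', 'c', 'r', 'z']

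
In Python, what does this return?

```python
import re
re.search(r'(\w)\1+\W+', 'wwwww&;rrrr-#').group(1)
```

`\1` is not a pattern — it's the concrete string captured by group 1, re-applied verbatim.
`re.search` scans for the first position where the pattern succeeds.
The match spans [0:7] → 'wwwww&;'.
Captured: group 1 = 'w'.

'w'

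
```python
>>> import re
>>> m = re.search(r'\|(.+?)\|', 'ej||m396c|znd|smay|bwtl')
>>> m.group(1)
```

'|m396c'

A `+?`/`*?`/`{m,n}?` starts at its minimum and grows only as far as needed for what follows to match.
`re.search` tries every starting position until one works.
The match spans [2:10] → '||m396c|'.
Captured: group 1 = '|m396c'.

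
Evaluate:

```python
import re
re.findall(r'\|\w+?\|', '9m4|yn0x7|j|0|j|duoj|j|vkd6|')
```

Matches: at [3:10] → '|yn0x7|'; at [11:14] → '|0|'; at [15:21] → '|duoj|'; at [22:28] → '|vkd6|'.
Since nothing is captured, `findall` lists the 4 matched substrings directly.

['|yn0x7|', '|0|', '|duoj|', '|vkd6|']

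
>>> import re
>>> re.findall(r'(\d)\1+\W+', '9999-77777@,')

['9', '7']

A backreference is literal: `\1` must see the identical characters the first group matched.
Because there's exactly one group, `findall` drops the full match and keeps group 1 from each hit.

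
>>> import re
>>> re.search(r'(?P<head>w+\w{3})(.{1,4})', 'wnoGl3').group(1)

The match spans [0:6] → 'wnoGl3'.
Captured: group 1 = 'wnoG', group 2 = 'l3'.

'wnoG'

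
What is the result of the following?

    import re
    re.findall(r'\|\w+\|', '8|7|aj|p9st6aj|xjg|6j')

['|7|', '|p9st6aj|']

No capturing groups, so `findall` returns the 2 full match strings.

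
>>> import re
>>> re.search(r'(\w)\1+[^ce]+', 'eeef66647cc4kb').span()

(0, 9)

After group 1 captures some text, `\1` only succeeds where that same text appears again.
Unlike `match`, `search` isn't anchored — it looks for the pattern anywhere in the string.
The match spans [0:9] → 'eeef66647'.
Captured: group 1 = 'e'.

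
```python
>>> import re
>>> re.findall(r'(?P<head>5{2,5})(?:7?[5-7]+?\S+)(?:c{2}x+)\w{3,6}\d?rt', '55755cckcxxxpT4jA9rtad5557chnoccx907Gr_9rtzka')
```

['55']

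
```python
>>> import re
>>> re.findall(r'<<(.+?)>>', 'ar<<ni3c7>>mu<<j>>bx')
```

['ni3c7', 'j']

Matches: at [2:11] match '<<ni3c7>>', group 1 = 'ni3c7'; at [13:18] match '<<j>>', group 1 = 'j'.
With a single group, `findall` returns only what that group captured — 2 items.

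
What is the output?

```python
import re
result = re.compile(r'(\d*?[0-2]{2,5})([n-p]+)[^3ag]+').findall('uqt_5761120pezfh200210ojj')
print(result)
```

Pattern: zero or more of a digit (lazy), then 2 to 5 of a character in [0-2] (captured); then one or more of a character in [n-p] (captured); then one or more of any character except [3ag].
Scanning left to right: at [4:25] match '5761120pezfh200210ojj', groups = ('5761120', 'p').
2 groups means the one result is a tuple of 2 captured strings — 1 here.

[('5761120', 'p')]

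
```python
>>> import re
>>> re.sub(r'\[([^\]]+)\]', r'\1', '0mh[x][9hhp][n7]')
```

Each match is replaced using the text its own group 1 captured.

'0mhx9hhpn7'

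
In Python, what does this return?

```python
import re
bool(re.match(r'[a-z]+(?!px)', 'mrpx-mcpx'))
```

A negative assertion filters positions out without eating any characters.
`match` is anchored at position 0; if the pattern doesn't fit there, it returns None.
The match spans [0:4] → 'mrpx'.

True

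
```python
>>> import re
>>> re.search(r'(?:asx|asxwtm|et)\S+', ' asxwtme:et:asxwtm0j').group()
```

`search` walks the string left to right and returns the first match it finds.
The match spans [1:20] → 'asxwtme:et:asxwtm0j'.

'asxwtme:et:asxwtm0j'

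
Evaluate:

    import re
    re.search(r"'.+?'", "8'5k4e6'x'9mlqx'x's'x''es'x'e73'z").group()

Because the quantifier is non-greedy, it stops expanding at the earliest point where the rest of the pattern can succeed.
`search` walks the string left to right and returns the first match it finds.
The match spans [1:8] → "'5k4e6'".

"'5k4e6'"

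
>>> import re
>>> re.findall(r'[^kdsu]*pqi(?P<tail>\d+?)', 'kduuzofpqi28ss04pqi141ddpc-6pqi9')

['2', '1', '9']

Pattern: zero or more of any character except [kdsu], then the literal 'pqi'; then one or more of a digit (lazy) (captured as 'tail').
A non-greedy quantifier consumes as few characters as it can — just enough that the remainder of the pattern still matches from where it stops; whatever follows it matches normally.
Matches: at [4:11] match 'zofpqi2', group 1 = '2'; at [14:20] match '04pqi1', group 1 = '1'; at [24:32] match 'pc-6pqi9', group 1 = '9'.
One capturing group, so `findall` returns just the captured substring from each match — 3 in all.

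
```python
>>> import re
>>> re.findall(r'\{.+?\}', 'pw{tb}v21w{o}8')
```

['{tb}', '{o}']

Matches: at [2:6] → '{tb}'; at [10:13] → '{o}'.
With no groups in the pattern, `findall` gives back each whole match — 2 here.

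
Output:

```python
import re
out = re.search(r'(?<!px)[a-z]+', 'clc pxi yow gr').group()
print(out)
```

Because the assertion is negative and zero-width, positions next to the forbidden text are skipped.
Unlike `match`, `search` isn't anchored — it looks for the pattern anywhere in the string.
The match spans [0:3] → 'clc'.

clc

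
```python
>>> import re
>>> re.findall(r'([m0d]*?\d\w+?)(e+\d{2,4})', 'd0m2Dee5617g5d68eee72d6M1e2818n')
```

[('d0m2D', 'ee5617'), ('5d68', 'eee72'), ('d6M1', 'e2818')]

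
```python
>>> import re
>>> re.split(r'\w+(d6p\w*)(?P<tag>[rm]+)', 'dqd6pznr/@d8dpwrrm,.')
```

The pattern matches one or more of a word character; then the literal 'd6p', then zero or more of a word character (captured); then one or more of one of [rm] (captured as 'tag').
Matches to split on: at [0:8] → 'dqd6pznr'.
The group in the pattern means `split` returns the separators' captures alongside the pieces.

['', 'd6pzn', 'r', '/@d8dpwrrm,.']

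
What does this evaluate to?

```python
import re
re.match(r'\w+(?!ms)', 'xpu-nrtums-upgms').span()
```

(0, 3)

`(?!…)`/`(?<!…)` only lets a position through if the neighbouring text does NOT match; no characters are consumed.
With `match`, the pattern is implicitly anchored at the beginning.
The match spans [0:3] → 'xpu'.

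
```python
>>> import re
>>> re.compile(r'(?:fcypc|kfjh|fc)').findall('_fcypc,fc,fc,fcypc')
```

`|` is ordered: at each position the engine commits to the first alternative that works.
Matches: at [1:6] → 'fcypc'; at [7:9] → 'fc'; at [10:12] → 'fc'; at [13:18] → 'fcypc'.
`findall` yields the raw match text (4 of them) because the pattern has no groups.

['fcypc', 'fc', 'fc', 'fcypc']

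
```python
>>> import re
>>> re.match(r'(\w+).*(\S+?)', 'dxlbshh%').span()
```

The pattern matches one or more of a word character (captured); then zero or more of any character; then one or more of a non-whitespace character (lazy) (captured).
`re.match` won't scan ahead — the pattern has to work from the very first character.
The match spans [0:8] → 'dxlbshh%'.
Captured: group 1 = 'dxlbshh', group 2 = '%'.

(0, 8)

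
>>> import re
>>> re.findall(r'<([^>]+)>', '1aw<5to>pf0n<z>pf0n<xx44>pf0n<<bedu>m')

['5to', 'z', 'xx44', '<bedu']

Matches: at [3:8] match '<5to>', group 1 = '5to'; at [12:15] match '<z>', group 1 = 'z'; at [19:25] match '<xx44>', group 1 = 'xx44'; at [29:36] match '<<bedu>', group 1 = '<bedu'.
One capturing group, so `findall` returns just the captured substring from each match — 4 in all.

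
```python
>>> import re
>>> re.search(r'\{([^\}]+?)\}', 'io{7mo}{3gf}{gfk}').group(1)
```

The match spans [2:7] → '{7mo}'.
Captured: group 1 = '7mo'.

'7mo'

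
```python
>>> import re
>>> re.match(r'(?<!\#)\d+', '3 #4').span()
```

The negative lookaround is zero-width — it rules out positions where the adjacent text would match, without consuming anything.
`match` is anchored at position 0; if the pattern doesn't fit there, it returns None.
The match spans [0:1] → '3'.

(0, 1)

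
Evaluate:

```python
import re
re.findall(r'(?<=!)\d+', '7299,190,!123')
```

['123']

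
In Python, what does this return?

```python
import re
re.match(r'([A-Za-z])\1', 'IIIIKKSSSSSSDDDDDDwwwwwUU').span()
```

The backreference `\1` re-matches whatever the first group consumed, character for character.
`re.match` only tries the pattern at the start of the string.
The match spans [0:2] → 'II'.
Captured: group 1 = 'I'.

(0, 2)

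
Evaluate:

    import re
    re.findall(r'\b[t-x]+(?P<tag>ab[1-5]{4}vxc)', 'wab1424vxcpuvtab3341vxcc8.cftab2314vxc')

Pattern: a word boundary (`\b`, zero-width); then one or more of a character in [t-x]; then the literal 'ab', then exactly 4 of a character in [1-5], then the literal 'vxc' (captured as 'tag').
Because there's exactly one group, `findall` drops the full match and keeps group 1 from the one hit.

['ab1424vxc']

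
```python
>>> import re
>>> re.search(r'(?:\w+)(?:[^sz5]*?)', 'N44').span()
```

(0, 3)

The pattern matches one or more of a word character (non-capturing group); then zero or more of any character except [sz5] (lazy) (non-capturing group).
`re.search` scans for the first position where the pattern succeeds.
The match spans [0:3] → 'N44'.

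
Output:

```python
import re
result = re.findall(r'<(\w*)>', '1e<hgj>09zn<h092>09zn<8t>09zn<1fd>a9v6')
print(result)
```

`findall` collects group 1 from each match (4 total).

['hgj', 'h092', '8t', '1fd']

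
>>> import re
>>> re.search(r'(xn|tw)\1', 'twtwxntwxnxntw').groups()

('tw',)

The backreference `\1` re-matches whatever the first group consumed, character for character.
`re.search` scans for the first position where the pattern succeeds.
The match spans [0:4] → 'twtw'.
Captured: group 1 = 'tw'.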